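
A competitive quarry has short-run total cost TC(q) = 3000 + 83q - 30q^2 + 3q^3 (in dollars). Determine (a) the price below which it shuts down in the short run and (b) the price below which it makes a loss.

Shutdown price = $8; break-even price = $383

AVC = 83 - 30q + 3q^2; minimized at q = 5, giving min AVC = $8. That is the shutdown price.
ATC = 3000/q + 83 - 30q + 3q^2. Setting dATC/dq = −3000/q^2 − 30 + 6q = 0 gives q = 10 (since 6·10^3 − 30·10^2 = 3000).
min ATC = 3000/10 + 83 − 30·10 + 3·10^2 = $383. That is the break-even price.
Between these two prices the firm operates at a loss; above $383 it earns a profit.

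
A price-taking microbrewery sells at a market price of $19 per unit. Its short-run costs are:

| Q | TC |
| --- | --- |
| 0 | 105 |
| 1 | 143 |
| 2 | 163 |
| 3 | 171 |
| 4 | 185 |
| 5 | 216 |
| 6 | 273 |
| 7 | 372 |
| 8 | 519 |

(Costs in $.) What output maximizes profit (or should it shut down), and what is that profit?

Q = 0 (shut down); profit = -$105

Tabulate TR − TC: Q=0: -105; Q=1: -124; Q=2: -125; Q=3: -114; Q=4: -109; Q=5: -121; Q=6: -159; Q=7: -239; Q=8: -367.
Profit is highest at Q = 0. Equivalently, the lowest AVC in the table is 80/4 ≈ $20 at Q = 4, and P = $19 falls below it — price never covers variable cost, so the firm shuts down and loses only its fixed cost.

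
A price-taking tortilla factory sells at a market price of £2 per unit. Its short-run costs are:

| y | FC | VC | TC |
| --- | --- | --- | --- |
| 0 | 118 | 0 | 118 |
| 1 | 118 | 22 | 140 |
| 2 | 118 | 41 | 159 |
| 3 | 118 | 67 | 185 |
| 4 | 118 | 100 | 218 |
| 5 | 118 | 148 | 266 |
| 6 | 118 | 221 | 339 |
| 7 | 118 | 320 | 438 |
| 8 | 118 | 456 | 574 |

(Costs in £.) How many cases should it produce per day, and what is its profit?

y = 0 (shut down); profit = -£118

Tabulate TR − TC: y=0: -118; y=1: -138; y=2: -155; y=3: -179; y=4: -210; y=5: -256; y=6: -327; y=7: -424; y=8: -558.
Profit is highest at y = 0. Equivalently, the lowest AVC in the table is 41/2 ≈ £20.50 at y = 2, and P = £2 falls below it — price never covers variable cost, so the firm shuts down and loses only its fixed cost.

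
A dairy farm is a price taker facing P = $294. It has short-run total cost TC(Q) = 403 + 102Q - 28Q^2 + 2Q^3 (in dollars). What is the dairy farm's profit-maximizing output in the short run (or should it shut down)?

Produce at Q = 12

Variable cost is VC = 102Q - 28Q^2 + 2Q^3, so AVC = VC/Q = 102 - 28Q + 2Q^2 and MC = dTC/dQ = 102 - 56Q + 6Q^2.
AVC is minimized where dAVC/dQ = -28 + 4Q = 0, at Q = 7; min AVC = 102 - 28·7 + 2·7^2 = $4.
Because $294 ≥ $4, revenue can cover variable cost; the firm operates.
Set P = MC: 294 = 102 - 56Q + 6Q^2 → -192 - 56Q + 6Q^2 = 0. The roots are Q = -8/3 and Q = 12; the profit-maximizing output is on the rising part of MC, so Q* = 12.
Check: AVC at Q = 12 is $54 ≤ P, so revenue covers variable cost.
Profit = P·Q − TC = 294·12 − 1051 = $2477.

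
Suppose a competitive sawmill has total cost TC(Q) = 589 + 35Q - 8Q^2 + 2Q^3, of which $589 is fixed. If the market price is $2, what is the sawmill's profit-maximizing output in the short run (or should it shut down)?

Shut down

Strip out fixed cost: VC = 35Q - 8Q^2 + 2Q^3. Then AVC = 35 - 8Q + 2Q^2 and MC = 35 - 16Q + 6Q^2.
The AVC parabola has its vertex at Q = 8/4 = 2, where AVC = 35 - 8·2 + 2·2^2 = $27.
With P < min AVC ($2 < $27), every unit sold adds to the loss.
The firm minimizes its loss by shutting down and losing only its fixed cost of $589.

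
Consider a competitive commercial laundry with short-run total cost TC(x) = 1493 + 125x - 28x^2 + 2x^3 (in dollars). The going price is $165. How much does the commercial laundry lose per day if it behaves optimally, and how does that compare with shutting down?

AVC = 125 - 28x + 2x^2 has its minimum $27 at x = 7; price $165 clears that bar, so the firm operates.
MC = 125 - 56x + 6x^2. Setting P = MC and taking the root on the rising branch gives x* = 10.
TR = 165·10 = 1650. TC = 1493 + 450 = 1943. Profit = 1650 − 1943 = -$293.
That loss of $293 beats the $1493 the firm would lose by shutting down; producing recovers $1200 of fixed cost.

Profit = -$293 at x = 10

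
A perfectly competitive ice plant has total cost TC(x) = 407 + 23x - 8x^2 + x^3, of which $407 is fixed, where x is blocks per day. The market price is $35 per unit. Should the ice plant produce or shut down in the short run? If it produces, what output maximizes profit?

Produce at x = 6

From TC, MC = TC'(x) = 23 - 16x + 3x^2 and AVC = VC/x = 23 - 8x + x^2.
AVC hits its minimum where MC = AVC, at x = 4, giving min AVC = 23 - 8·4 + 4^2 = $7.
P = $35 exceeds min AVC = $7, so the firm stays open.
Set P = MC: 35 = 23 - 16x + 3x^2 → -12 - 16x + 3x^2 = 0. The roots are x = -2/3 and x = 6; the profit-maximizing output is on the rising part of MC, so x* = 6.
Check: AVC at x = 6 is $11 ≤ P, so revenue covers variable cost.
Profit = P·x − TC = 35·6 − 473 = -$263, a loss, but smaller than the $407 fixed cost the firm would lose by shutting down.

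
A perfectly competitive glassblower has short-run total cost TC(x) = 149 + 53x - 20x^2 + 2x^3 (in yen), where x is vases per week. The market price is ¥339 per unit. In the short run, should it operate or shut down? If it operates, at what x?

Produce at x = 11

Strip out fixed cost: VC = 53x - 20x^2 + 2x^3. Then AVC = 53 - 20x + 2x^2 and MC = 53 - 40x + 6x^2.
The AVC parabola has its vertex at x = 20/4 = 5, where AVC = 53 - 20·5 + 2·5^2 = ¥3.
P = ¥339 exceeds min AVC = ¥3, so the firm stays open.
P = MC gives -286 - 40x + 6x^2 = 0, with roots -13/3 and 11. Take the larger (rising MC): x* = 11.
Check: AVC at x = 11 is ¥75 ≤ P, so revenue covers variable cost.
Profit = P·x − TC = 339·11 − 974 = ¥2755.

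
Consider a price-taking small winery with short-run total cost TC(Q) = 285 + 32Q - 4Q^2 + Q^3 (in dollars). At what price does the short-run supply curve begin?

The firm shuts down when price falls below the minimum of average variable cost. AVC = VC/Q = 32 - 4Q + Q^2.
At the minimum of AVC, MC = AVC. MC = 32 - 8Q + 3Q^2; setting MC = AVC gives 2Q^2 - 4Q = 0, so Q = 2. min AVC = 28.
So the shutdown price is $28.

$28 per unit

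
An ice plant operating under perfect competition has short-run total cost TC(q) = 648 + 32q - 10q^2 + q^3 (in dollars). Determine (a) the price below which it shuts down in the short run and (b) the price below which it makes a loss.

Shutdown price = $7; break-even price = $95

AVC = 32 - 10q + q^2; minimized at q = 5, giving min AVC = $7. That is the shutdown price.
ATC = 648/q + 32 - 10q + q^2. Setting dATC/dq = −648/q^2 − 10 + 2q = 0 gives q = 9 (since 2·9^3 − 10·9^2 = 648).
min ATC = 648/9 + 32 − 10·9 + 9^2 = $95. That is the break-even price.
Between these two prices the firm operates at a loss; above $95 it earns a profit.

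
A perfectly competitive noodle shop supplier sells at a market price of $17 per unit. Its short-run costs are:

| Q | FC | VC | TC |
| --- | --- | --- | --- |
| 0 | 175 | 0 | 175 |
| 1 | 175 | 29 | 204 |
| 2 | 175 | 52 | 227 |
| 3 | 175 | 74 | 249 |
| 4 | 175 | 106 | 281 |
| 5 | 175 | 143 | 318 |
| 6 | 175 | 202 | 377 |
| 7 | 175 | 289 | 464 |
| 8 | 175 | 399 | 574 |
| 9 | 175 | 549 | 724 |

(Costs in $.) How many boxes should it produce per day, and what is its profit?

Profit at each row (π = 17Q − TC): Q=0: -175; Q=1: -187; Q=2: -193; Q=3: -198; Q=4: -213; Q=5: -233; Q=6: -275; Q=7: -345; Q=8: -438; Q=9: -571.
Profit is highest at Q = 0. Equivalently, the lowest AVC in the table is 74/3 ≈ $24.67 at Q = 3, and P = $17 falls below it — price never covers variable cost, so the firm shuts down and loses only its fixed cost.

Q = 0 (shut down); profit = -$175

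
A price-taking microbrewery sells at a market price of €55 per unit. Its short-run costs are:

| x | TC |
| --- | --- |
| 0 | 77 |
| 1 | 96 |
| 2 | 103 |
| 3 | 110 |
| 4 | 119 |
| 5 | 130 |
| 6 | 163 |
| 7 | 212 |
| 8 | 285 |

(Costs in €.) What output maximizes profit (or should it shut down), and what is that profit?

x = 7; profit = €173

Compute π = P·x − TC at each output: x=0: -77; x=1: -41; x=2: 7; x=3: 55; x=4: 101; x=5: 145; x=6: 167; x=7: 173; x=8: 155.
Profit is maximized at x = 7. AVC there is 135/7 = €19.29 ≤ P, so producing beats shutting down (which would give -€77).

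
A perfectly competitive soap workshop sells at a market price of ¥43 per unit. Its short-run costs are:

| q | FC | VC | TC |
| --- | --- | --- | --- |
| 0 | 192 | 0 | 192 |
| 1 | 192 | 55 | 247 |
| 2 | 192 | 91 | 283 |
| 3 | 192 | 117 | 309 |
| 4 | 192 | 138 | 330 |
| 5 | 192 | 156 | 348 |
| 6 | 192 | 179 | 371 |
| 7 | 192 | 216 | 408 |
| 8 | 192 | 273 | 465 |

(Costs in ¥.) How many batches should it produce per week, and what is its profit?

q = 7; profit = -¥107

Compute π = P·q − TC at each output: q=0: -192; q=1: -204; q=2: -197; q=3: -180; q=4: -158; q=5: -133; q=6: -113; q=7: -107; q=8: -121.
Profit is maximized at q = 7. AVC there is 216/7 = ¥30.86 ≤ P, so producing beats shutting down (which would give -¥192).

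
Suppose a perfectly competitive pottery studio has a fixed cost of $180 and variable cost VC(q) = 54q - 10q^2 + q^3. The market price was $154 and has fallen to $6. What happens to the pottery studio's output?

Output falls from 10 to 0 (the firm shuts down)

MC = 54 - 20q + 3q^2; the shutdown threshold is min AVC = $29 (at q = 5).
With P = $154 above the shutdown price, P = MC gives q = 10.
At P = $6 < min AVC = $29, price no longer covers variable cost at any output, so the firm shuts down: q = 0.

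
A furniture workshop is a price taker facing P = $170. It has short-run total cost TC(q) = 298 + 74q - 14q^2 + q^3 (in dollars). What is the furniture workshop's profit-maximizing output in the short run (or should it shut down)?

Produce at q = 12

Variable cost is VC = 74q - 14q^2 + q^3, so AVC = VC/q = 74 - 14q + q^2 and MC = dTC/dq = 74 - 28q + 3q^2.
AVC is minimized where dAVC/dq = -14 + 2q = 0, at q = 7; min AVC = 74 - 14·7 + 7^2 = $25.
Since P = $170 ≥ min AVC = $25, price covers variable cost and the firm should produce.
Set P = MC: 170 = 74 - 28q + 3q^2 → -96 - 28q + 3q^2 = 0. The roots are q = -8/3 and q = 12; the profit-maximizing output is on the rising part of MC, so q* = 12.
Check: AVC at q = 12 is $50 ≤ P, so revenue covers variable cost.
Profit = P·q − TC = 170·12 − 898 = $1142.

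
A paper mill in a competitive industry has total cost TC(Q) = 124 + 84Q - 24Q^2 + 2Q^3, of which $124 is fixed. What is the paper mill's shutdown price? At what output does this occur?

Short-run supply begins at min AVC. From VC = 84Q - 24Q^2 + 2Q^3, AVC = 84 - 24Q + 2Q^2.
dAVC/dQ = -24 + 4Q = 0 gives Q = 6. min AVC = 84 - 24·6 + 2·6^2 = 12.
The firm shuts down for any P below $12.

$12 per unit, at Q = 6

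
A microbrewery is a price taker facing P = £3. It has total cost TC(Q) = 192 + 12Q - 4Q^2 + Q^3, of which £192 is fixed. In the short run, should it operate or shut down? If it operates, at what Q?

Strip out fixed cost: VC = 12Q - 4Q^2 + Q^3. Then AVC = 12 - 4Q + Q^2 and MC = 12 - 8Q + 3Q^2.
AVC hits its minimum where MC = AVC, at Q = 2, giving min AVC = 12 - 4·2 + 2^2 = £8.
Since P = £3 < min AVC = £8, price fails to cover variable cost at any output.
The firm minimizes its loss by shutting down and losing only its fixed cost of £192.

Shut down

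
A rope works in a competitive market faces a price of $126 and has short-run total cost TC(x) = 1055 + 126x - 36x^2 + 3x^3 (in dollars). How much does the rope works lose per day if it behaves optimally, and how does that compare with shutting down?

Profit = -$287 at x = 8

AVC = 126 - 36x + 3x^2 has its minimum $18 at x = 6; price $126 clears that bar, so the firm operates.
MC = 126 - 72x + 9x^2. Setting P = MC and taking the root on the rising branch gives x* = 8.
TR = 126·8 = 1008. TC = 1055 + 240 = 1295. Profit = 1008 − 1295 = -$287.
By producing, the firm covers all variable cost plus $768 of fixed cost; shutting down would lose the full $1055.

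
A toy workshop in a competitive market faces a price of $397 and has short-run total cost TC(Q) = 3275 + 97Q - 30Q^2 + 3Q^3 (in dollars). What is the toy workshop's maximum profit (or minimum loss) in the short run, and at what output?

AVC = 97 - 30Q + 3Q^2 has its minimum $22 at Q = 5; price $397 clears that bar, so the firm operates.
MC = 97 - 60Q + 9Q^2. Setting P = MC and taking the root on the rising branch gives Q* = 10.
TR = 397·10 = 3970. TC = 3275 + 970 = 4245. Profit = 3970 − 4245 = -$275.
Shutting down would mean losing the fixed cost of $3275, so operating at a loss of $275 is better by $3000.

Profit = -$275 at Q = 10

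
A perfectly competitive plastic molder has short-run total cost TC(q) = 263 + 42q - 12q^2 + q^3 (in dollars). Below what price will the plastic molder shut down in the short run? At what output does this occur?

$6 per unit, at q = 6

The shutdown price is the minimum of AVC. VC = 42q - 12q^2 + q^3, so AVC = 42 - 12q + q^2.
dAVC/dq = -12 + 2q = 0 gives q = 6. min AVC = 42 - 12·6 + 6^2 = 6.
The firm shuts down for any P below $6.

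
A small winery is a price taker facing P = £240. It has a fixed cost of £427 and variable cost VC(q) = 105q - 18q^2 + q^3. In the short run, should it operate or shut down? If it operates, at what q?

Produce at q = 15

Strip out fixed cost: VC = 105q - 18q^2 + q^3. Then AVC = 105 - 18q + q^2 and MC = 105 - 36q + 3q^2.
The AVC parabola has its vertex at q = 18/2 = 9, where AVC = 105 - 18·9 + 9^2 = £24.
Because £240 ≥ £24, revenue can cover variable cost; the firm operates.
P = MC gives -135 - 36q + 3q^2 = 0, with roots -3 and 15. Take the larger (rising MC): q* = 15.
Check: AVC at q = 15 is £60 ≤ P, so revenue covers variable cost.
Profit = P·q − TC = 240·15 − 1327 = £2273.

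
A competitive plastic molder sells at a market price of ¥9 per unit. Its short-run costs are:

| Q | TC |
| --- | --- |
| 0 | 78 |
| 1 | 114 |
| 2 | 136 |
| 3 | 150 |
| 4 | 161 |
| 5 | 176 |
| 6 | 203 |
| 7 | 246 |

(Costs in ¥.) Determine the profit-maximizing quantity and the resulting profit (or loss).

Tabulate TR − TC: Q=0: -78; Q=1: -105; Q=2: -118; Q=3: -123; Q=4: -125; Q=5: -131; Q=6: -149; Q=7: -183.
Profit is highest at Q = 0. Equivalently, the lowest AVC in the table is 98/5 ≈ ¥19.60 at Q = 5, and P = ¥9 falls below it — price never covers variable cost, so the firm shuts down and loses only its fixed cost.

Q = 0 (shut down); profit = -¥78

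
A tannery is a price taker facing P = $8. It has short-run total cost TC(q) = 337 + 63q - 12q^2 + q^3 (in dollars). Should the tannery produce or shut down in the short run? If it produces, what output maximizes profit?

Strip out fixed cost: VC = 63q - 12q^2 + q^3. Then AVC = 63 - 12q + q^2 and MC = 63 - 24q + 3q^2.
The AVC parabola has its vertex at q = 12/2 = 6, where AVC = 63 - 12·6 + 6^2 = $27.
Since P = $8 < min AVC = $27, price fails to cover variable cost at any output.
The firm minimizes its loss by shutting down and losing only its fixed cost of $337.

Shut down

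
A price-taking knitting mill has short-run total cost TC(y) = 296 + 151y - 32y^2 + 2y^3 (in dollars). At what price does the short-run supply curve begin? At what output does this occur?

$23 per unit, at y = 8

The firm shuts down when price falls below the minimum of average variable cost. AVC = VC/y = 151 - 32y + 2y^2.
dAVC/dy = -32 + 4y = 0 gives y = 8. min AVC = 151 - 32·8 + 2·8^2 = 23.
The firm shuts down for any P below $23.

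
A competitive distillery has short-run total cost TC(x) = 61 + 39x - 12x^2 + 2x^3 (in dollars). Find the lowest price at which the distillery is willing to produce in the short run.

$21 per unit

Short-run supply begins at min AVC. From VC = 39x - 12x^2 + 2x^3, AVC = 39 - 12x + 2x^2.
dAVC/dx = -12 + 4x = 0 gives x = 3. min AVC = 39 - 12·3 + 2·3^2 = 21.
For P < $21 the firm produces nothing.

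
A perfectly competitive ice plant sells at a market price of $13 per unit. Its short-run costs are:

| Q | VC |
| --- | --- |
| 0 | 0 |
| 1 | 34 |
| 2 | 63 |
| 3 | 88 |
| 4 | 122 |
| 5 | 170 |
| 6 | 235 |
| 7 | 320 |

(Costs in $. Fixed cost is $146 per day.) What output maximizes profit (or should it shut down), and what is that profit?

Profit at each row (π = 13Q − TC): Q=0: -146; Q=1: -167; Q=2: -183; Q=3: -195; Q=4: -216; Q=5: -251; Q=6: -303; Q=7: -375.
Profit is highest at Q = 0. Equivalently, the lowest AVC in the table is 88/3 ≈ $29.33 at Q = 3, and P = $13 falls below it — price never covers variable cost, so the firm shuts down and loses only its fixed cost.

Q = 0 (shut down); profit = -$146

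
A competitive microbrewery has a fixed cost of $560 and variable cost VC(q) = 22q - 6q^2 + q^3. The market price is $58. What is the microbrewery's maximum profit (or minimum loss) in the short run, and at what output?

Profit = -$344 at q = 6

AVC = 22 - 6q + q^2; min AVC = $13 at q = 3. Since P = $58 ≥ min AVC, the firm produces.
With MC = 22 - 12q + 3q^2, P = MC on the upward-sloping part at q* = 6.
TR = 58·6 = 348. TC = 560 + 132 = 692. Profit = 348 − 692 = -$344.
Shutting down would mean losing the fixed cost of $560, so operating at a loss of $344 is better by $216.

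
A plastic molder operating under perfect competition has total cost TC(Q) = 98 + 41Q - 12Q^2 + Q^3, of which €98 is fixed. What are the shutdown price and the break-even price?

AVC = 41 - 12Q + Q^2; minimized at Q = 6, giving min AVC = €5. That is the shutdown price.
ATC = 98/Q + 41 - 12Q + Q^2. Setting dATC/dQ = −98/Q^2 − 12 + 2Q = 0 gives Q = 7 (since 2·7^3 − 12·7^2 = 98).
min ATC = 98/7 + 41 − 12·7 + 7^2 = €20. That is the break-even price.
For €5 ≤ P < €20 the firm produces at a loss; below €5 it shuts down.

Shutdown price = €5; break-even price = €20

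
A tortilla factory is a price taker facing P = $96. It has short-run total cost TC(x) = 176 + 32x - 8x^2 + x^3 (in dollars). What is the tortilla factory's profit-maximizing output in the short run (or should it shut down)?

Produce at x = 8

Variable cost is VC = 32x - 8x^2 + x^3, so AVC = VC/x = 32 - 8x + x^2 and MC = dTC/dx = 32 - 16x + 3x^2.
The AVC parabola has its vertex at x = 8/2 = 4, where AVC = 32 - 8·4 + 4^2 = $16.
Because $96 ≥ $16, revenue can cover variable cost; the firm operates.
Solving P = MC: -64 - 16x + 3x^2 = 0 ⇒ x = -8/3 or 8. On the upward-sloping branch, x* = 8.
Check: AVC at x = 8 is $32 ≤ P, so revenue covers variable cost.
Profit = P·x − TC = 96·8 − 432 = $336.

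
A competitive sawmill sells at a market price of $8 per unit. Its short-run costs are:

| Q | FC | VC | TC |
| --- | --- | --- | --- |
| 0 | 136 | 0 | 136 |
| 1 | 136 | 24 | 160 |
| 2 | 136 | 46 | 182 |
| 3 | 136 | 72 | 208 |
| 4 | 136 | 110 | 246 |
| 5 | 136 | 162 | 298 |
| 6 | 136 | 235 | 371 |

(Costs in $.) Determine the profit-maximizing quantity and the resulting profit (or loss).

Q = 0 (shut down); profit = -$136

Profit at each row (π = 8Q − TC): Q=0: -136; Q=1: -152; Q=2: -166; Q=3: -184; Q=4: -214; Q=5: -258; Q=6: -323.
Profit is highest at Q = 0. Equivalently, the lowest AVC in the table is 46/2 ≈ $23 at Q = 2, and P = $8 falls below it — price never covers variable cost, so the firm shuts down and loses only its fixed cost.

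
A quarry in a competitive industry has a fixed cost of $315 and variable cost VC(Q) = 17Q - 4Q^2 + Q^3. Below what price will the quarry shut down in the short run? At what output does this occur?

$13 per unit, at Q = 2

The firm shuts down when price falls below the minimum of average variable cost. AVC = VC/Q = 17 - 4Q + Q^2.
dAVC/dQ = -4 + 2Q = 0 gives Q = 2. min AVC = 17 - 4·2 + 2^2 = 13.
The firm shuts down for any P below $13.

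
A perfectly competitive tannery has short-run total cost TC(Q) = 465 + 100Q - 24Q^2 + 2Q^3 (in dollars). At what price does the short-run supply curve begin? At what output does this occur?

The shutdown price is the minimum of AVC. VC = 100Q - 24Q^2 + 2Q^3, so AVC = 100 - 24Q + 2Q^2.
dAVC/dQ = -24 + 4Q = 0 gives Q = 6. min AVC = 100 - 24·6 + 2·6^2 = 28.
For P < $28 the firm produces nothing.

$28 per unit, at Q = 6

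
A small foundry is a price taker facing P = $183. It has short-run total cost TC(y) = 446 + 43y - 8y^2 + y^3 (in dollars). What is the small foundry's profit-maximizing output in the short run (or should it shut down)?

Variable cost is VC = 43y - 8y^2 + y^3, so AVC = VC/y = 43 - 8y + y^2 and MC = dTC/dy = 43 - 16y + 3y^2.
AVC hits its minimum where MC = AVC, at y = 4, giving min AVC = 43 - 8·4 + 4^2 = $27.
Since P = $183 ≥ min AVC = $27, price covers variable cost and the firm should produce.
P = MC gives -140 - 16y + 3y^2 = 0, with roots -14/3 and 10. Take the larger (rising MC): y* = 10.
Check: AVC at y = 10 is $63 ≤ P, so revenue covers variable cost.
Profit = P·y − TC = 183·10 − 1076 = $754.

Produce at y = 10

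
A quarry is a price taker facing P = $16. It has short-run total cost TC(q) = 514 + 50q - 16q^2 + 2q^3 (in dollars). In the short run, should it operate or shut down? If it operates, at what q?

Shut down

Variable cost is VC = 50q - 16q^2 + 2q^3, so AVC = VC/q = 50 - 16q + 2q^2 and MC = dTC/dq = 50 - 32q + 6q^2.
The AVC parabola has its vertex at q = 16/4 = 4, where AVC = 50 - 16·4 + 2·4^2 = $18.
Since P = $16 < min AVC = $18, price fails to cover variable cost at any output.
Best response: produce nothing and absorb the $514 fixed cost.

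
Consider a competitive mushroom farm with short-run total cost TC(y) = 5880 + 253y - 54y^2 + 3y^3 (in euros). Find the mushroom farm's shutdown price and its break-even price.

Shutdown price = min AVC. AVC = 253 - 54y + 3y^2, with vertex at y = 9 and minimum €10.
ATC = 5880/y + 253 - 54y + 3y^2. Setting dATC/dy = −5880/y^2 − 54 + 6y = 0 gives y = 14 (since 6·14^3 − 54·14^2 = 5880).
min ATC = 5880/14 + 253 − 54·14 + 3·14^2 = €505. That is the break-even price.
Between these two prices the firm operates at a loss; above €505 it earns a profit.

Shutdown price = €10; break-even price = €505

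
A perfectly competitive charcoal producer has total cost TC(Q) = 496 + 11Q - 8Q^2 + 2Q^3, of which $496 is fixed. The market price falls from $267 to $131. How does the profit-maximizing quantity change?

MC = 11 - 16Q + 6Q^2; the shutdown threshold is min AVC = $3 (at Q = 2).
At P = $267 ≥ min AVC, set P = MC on the rising branch: Q = 8.
At P = $131 ≥ min AVC, set P = MC: Q = 6. The firm stays open but cuts output.

Output falls from 8 to 6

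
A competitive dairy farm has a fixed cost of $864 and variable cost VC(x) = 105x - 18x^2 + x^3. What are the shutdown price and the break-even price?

AVC = 105 - 18x + x^2; minimized at x = 9, giving min AVC = $24. That is the shutdown price.
ATC = 864/x + 105 - 18x + x^2. Setting dATC/dx = −864/x^2 − 18 + 2x = 0 gives x = 12 (since 2·12^3 − 18·12^2 = 864).
min ATC = 864/12 + 105 − 18·12 + 12^2 = $105. That is the break-even price.
For $24 ≤ P < $105 the firm produces at a loss; below $24 it shuts down.

Shutdown price = $24; break-even price = $105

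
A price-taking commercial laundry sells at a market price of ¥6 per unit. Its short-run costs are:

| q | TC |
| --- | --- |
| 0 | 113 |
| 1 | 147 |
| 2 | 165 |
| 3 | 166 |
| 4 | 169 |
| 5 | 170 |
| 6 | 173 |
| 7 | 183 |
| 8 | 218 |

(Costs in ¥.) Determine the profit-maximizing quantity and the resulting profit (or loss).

q = 0 (shut down); profit = -¥113

Compute π = P·q − TC at each output: q=0: -113; q=1: -141; q=2: -153; q=3: -148; q=4: -145; q=5: -140; q=6: -137; q=7: -141; q=8: -170.
Profit is highest at q = 0. Equivalently, the lowest AVC in the table is 60/6 ≈ ¥10 at q = 6, and P = ¥6 falls below it — price never covers variable cost, so the firm shuts down and loses only its fixed cost.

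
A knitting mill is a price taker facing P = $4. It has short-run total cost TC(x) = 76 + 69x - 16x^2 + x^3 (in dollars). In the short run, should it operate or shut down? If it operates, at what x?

Shut down

Strip out fixed cost: VC = 69x - 16x^2 + x^3. Then AVC = 69 - 16x + x^2 and MC = 69 - 32x + 3x^2.
AVC is minimized where dAVC/dx = -16 + 2x = 0, at x = 8; min AVC = 69 - 16·8 + 8^2 = $5.
Since P = $4 < min AVC = $5, price fails to cover variable cost at any output.
Shutting down limits the loss to fixed cost, $76.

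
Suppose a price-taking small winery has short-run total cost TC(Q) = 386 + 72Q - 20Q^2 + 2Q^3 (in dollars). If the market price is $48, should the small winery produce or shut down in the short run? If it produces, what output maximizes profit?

From TC, MC = TC'(Q) = 72 - 40Q + 6Q^2 and AVC = VC/Q = 72 - 20Q + 2Q^2.
AVC is minimized where dAVC/dQ = -20 + 4Q = 0, at Q = 5; min AVC = 72 - 20·5 + 2·5^2 = $22.
Because $48 ≥ $22, revenue can cover variable cost; the firm operates.
P = MC gives 24 - 40Q + 6Q^2 = 0, with roots 2/3 and 6. Take the larger (rising MC): Q* = 6.
Check: AVC at Q = 6 is $24 ≤ P, so revenue covers variable cost.
Profit = P·Q − TC = 48·6 − 530 = -$242, a loss, but smaller than the $386 fixed cost the firm would lose by shutting down.

Produce at Q = 6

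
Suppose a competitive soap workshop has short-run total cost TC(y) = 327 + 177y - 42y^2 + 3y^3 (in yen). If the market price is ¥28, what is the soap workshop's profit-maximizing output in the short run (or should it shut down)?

Shut down

Strip out fixed cost: VC = 177y - 42y^2 + 3y^3. Then AVC = 177 - 42y + 3y^2 and MC = 177 - 84y + 9y^2.
The AVC parabola has its vertex at y = 42/6 = 7, where AVC = 177 - 42·7 + 3·7^2 = ¥30.
P = ¥28 lies below min AVC = ¥30; no output level covers variable cost.
The firm minimizes its loss by shutting down and losing only its fixed cost of ¥327.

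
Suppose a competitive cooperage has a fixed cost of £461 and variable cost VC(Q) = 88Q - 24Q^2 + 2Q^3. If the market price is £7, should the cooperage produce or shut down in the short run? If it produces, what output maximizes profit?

Shut down

Strip out fixed cost: VC = 88Q - 24Q^2 + 2Q^3. Then AVC = 88 - 24Q + 2Q^2 and MC = 88 - 48Q + 6Q^2.
AVC hits its minimum where MC = AVC, at Q = 6, giving min AVC = 88 - 24·6 + 2·6^2 = £16.
Since P = £7 < min AVC = £16, price fails to cover variable cost at any output.
Shutting down limits the loss to fixed cost, £461.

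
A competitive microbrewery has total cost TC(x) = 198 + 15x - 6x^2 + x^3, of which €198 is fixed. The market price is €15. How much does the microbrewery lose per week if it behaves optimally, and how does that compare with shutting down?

Profit = -€166 at x = 4

AVC = 15 - 6x + x^2 has its minimum €6 at x = 3; price €15 clears that bar, so the firm operates.
With MC = 15 - 12x + 3x^2, P = MC on the upward-sloping part at x* = 4.
TR = 15·4 = 60. TC = 198 + 28 = 226. Profit = 60 − 226 = -€166.
Shutting down would mean losing the fixed cost of €198, so operating at a loss of €166 is better by €32.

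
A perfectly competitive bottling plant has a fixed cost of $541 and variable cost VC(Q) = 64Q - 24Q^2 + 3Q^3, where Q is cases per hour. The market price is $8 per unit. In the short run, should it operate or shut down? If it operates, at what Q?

Shut down

From TC, MC = TC'(Q) = 64 - 48Q + 9Q^2 and AVC = VC/Q = 64 - 24Q + 3Q^2.
AVC hits its minimum where MC = AVC, at Q = 4, giving min AVC = 64 - 24·4 + 3·4^2 = $16.
P = $8 lies below min AVC = $16; no output level covers variable cost.
Best response: produce nothing and absorb the $541 fixed cost.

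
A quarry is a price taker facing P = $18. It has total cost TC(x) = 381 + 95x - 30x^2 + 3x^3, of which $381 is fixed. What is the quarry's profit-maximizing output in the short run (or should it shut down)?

Strip out fixed cost: VC = 95x - 30x^2 + 3x^3. Then AVC = 95 - 30x + 3x^2 and MC = 95 - 60x + 9x^2.
AVC hits its minimum where MC = AVC, at x = 5, giving min AVC = 95 - 30·5 + 3·5^2 = $20.
With P < min AVC ($18 < $20), every unit sold adds to the loss.
Best response: produce nothing and absorb the $381 fixed cost.

Shut down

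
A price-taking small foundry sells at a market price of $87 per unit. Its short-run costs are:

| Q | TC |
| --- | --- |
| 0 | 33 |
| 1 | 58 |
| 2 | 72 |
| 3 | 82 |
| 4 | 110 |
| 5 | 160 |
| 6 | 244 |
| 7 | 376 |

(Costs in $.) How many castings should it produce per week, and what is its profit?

Q = 6; profit = $278

Compute π = P·Q − TC at each output: Q=0: -33; Q=1: 29; Q=2: 102; Q=3: 179; Q=4: 238; Q=5: 275; Q=6: 278; Q=7: 233.
Profit is maximized at Q = 6. AVC there is 211/6 = $35.17 ≤ P, so producing beats shutting down (which would give -$33).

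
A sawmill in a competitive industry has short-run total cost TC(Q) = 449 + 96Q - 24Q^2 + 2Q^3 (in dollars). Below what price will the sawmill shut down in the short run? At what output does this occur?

Short-run supply begins at min AVC. From VC = 96Q - 24Q^2 + 2Q^3, AVC = 96 - 24Q + 2Q^2.
At the minimum of AVC, MC = AVC. MC = 96 - 48Q + 6Q^2; setting MC = AVC gives 4Q^2 - 24Q = 0, so Q = 6. min AVC = 24.
For P < $24 the firm produces nothing.

$24 per unit, at Q = 6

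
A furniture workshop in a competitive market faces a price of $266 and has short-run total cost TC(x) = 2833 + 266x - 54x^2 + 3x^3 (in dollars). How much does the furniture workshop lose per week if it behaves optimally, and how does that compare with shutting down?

Profit = -$241 at x = 12

AVC = 266 - 54x + 3x^2 has its minimum $23 at x = 9; price $266 clears that bar, so the firm operates.
With MC = 266 - 108x + 9x^2, P = MC on the upward-sloping part at x* = 12.
TR = 266·12 = 3192. TC = 2833 + 600 = 3433. Profit = 3192 − 3433 = -$241.
By producing, the firm covers all variable cost plus $2592 of fixed cost; shutting down would lose the full $2833.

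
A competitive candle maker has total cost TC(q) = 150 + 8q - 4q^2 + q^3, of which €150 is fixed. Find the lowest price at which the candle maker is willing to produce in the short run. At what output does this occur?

€4 per unit, at q = 2

The firm shuts down when price falls below the minimum of average variable cost. AVC = VC/q = 8 - 4q + q^2.
dAVC/dq = -4 + 2q = 0 gives q = 2. min AVC = 8 - 4·2 + 2^2 = 4.
So the shutdown price is €4.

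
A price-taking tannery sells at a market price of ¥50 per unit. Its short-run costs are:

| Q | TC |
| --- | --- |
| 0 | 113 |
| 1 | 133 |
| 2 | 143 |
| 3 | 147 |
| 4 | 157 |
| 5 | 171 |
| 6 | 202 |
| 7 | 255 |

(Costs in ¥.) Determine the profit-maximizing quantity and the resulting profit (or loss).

Compute π = P·Q − TC at each output: Q=0: -113; Q=1: -83; Q=2: -43; Q=3: 3; Q=4: 43; Q=5: 79; Q=6: 98; Q=7: 95.
Profit is maximized at Q = 6. AVC there is 89/6 = ¥14.83 ≤ P, so producing beats shutting down (which would give -¥113).

Q = 6; profit = ¥98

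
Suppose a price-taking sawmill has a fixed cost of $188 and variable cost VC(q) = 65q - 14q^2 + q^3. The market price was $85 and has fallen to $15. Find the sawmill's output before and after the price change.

MC = 65 - 28q + 3q^2; the shutdown threshold is min AVC = $16 (at q = 7).
At P = $85 ≥ min AVC, set P = MC on the rising branch: q = 10.
At P = $15 < min AVC = $16, price no longer covers variable cost at any output, so the firm shuts down: q = 0.

Output falls from 10 to 0 (the firm shuts down)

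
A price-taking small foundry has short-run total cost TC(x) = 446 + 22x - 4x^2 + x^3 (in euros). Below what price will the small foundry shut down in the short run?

The shutdown price is the minimum of AVC. VC = 22x - 4x^2 + x^3, so AVC = 22 - 4x + x^2.
At the minimum of AVC, MC = AVC. MC = 22 - 8x + 3x^2; setting MC = AVC gives 2x^2 - 4x = 0, so x = 2. min AVC = 18.
For P < €18 the firm produces nothing.

€18 per unit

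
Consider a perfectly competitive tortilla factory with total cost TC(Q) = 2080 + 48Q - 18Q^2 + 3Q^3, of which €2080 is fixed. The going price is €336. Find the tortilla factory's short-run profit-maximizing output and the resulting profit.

AVC = 48 - 18Q + 3Q^2 has its minimum €21 at Q = 3; price €336 clears that bar, so the firm operates.
MC = 48 - 36Q + 9Q^2. Setting P = MC and taking the root on the rising branch gives Q* = 8.
TR = 336·8 = 2688. TC = 2080 + 768 = 2848. Profit = 2688 − 2848 = -€160.
By producing, the firm covers all variable cost plus €1920 of fixed cost; shutting down would lose the full €2080.

Profit = -€160 at Q = 8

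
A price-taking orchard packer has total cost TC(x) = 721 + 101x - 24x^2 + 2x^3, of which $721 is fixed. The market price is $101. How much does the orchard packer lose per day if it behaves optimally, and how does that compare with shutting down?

Profit = -$209 at x = 8

AVC = 101 - 24x + 2x^2; min AVC = $29 at x = 6. Since P = $101 ≥ min AVC, the firm produces.
MC = 101 - 48x + 6x^2. Setting P = MC and taking the root on the rising branch gives x* = 8.
TR = 101·8 = 808. TC = 721 + 296 = 1017. Profit = 808 − 1017 = -$209.
By producing, the firm covers all variable cost plus $512 of fixed cost; shutting down would lose the full $721.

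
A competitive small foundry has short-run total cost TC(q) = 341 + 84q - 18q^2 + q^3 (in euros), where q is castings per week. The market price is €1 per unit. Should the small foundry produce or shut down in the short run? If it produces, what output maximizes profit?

Strip out fixed cost: VC = 84q - 18q^2 + q^3. Then AVC = 84 - 18q + q^2 and MC = 84 - 36q + 3q^2.
The AVC parabola has its vertex at q = 18/2 = 9, where AVC = 84 - 18·9 + 9^2 = €3.
P = €1 lies below min AVC = €3; no output level covers variable cost.
Best response: produce nothing and absorb the €341 fixed cost.

Shut down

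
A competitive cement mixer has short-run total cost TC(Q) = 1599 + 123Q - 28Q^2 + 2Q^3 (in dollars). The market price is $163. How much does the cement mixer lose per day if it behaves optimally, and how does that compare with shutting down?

AVC = 123 - 28Q + 2Q^2; min AVC = $25 at Q = 7. Since P = $163 ≥ min AVC, the firm produces.
MC = 123 - 56Q + 6Q^2. Setting P = MC and taking the root on the rising branch gives Q* = 10.
TR = 163·10 = 1630. TC = 1599 + 430 = 2029. Profit = 1630 − 2029 = -$399.
That loss of $399 beats the $1599 the firm would lose by shutting down; producing recovers $1200 of fixed cost.

Profit = -$399 at Q = 10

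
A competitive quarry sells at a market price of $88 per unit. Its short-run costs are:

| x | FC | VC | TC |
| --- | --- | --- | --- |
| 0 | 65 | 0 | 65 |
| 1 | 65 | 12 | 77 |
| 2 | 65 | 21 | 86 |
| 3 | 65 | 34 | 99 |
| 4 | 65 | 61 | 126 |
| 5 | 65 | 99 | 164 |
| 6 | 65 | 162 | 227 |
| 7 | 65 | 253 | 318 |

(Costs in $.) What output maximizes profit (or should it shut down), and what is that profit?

Tabulate TR − TC: x=0: -65; x=1: 11; x=2: 90; x=3: 165; x=4: 226; x=5: 276; x=6: 301; x=7: 298.
Profit is maximized at x = 6. AVC there is 162/6 = $27 ≤ P, so producing beats shutting down (which would give -$65).

x = 6; profit = $301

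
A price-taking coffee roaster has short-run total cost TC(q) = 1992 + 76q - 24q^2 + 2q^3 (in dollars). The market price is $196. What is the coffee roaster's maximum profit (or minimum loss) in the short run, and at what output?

Profit = -$392 at q = 10

AVC = 76 - 24q + 2q^2 has its minimum $4 at q = 6; price $196 clears that bar, so the firm operates.
With MC = 76 - 48q + 6q^2, P = MC on the upward-sloping part at q* = 10.
TR = 196·10 = 1960. TC = 1992 + 360 = 2352. Profit = 1960 − 2352 = -$392.
By producing, the firm covers all variable cost plus $1600 of fixed cost; shutting down would lose the full $1992.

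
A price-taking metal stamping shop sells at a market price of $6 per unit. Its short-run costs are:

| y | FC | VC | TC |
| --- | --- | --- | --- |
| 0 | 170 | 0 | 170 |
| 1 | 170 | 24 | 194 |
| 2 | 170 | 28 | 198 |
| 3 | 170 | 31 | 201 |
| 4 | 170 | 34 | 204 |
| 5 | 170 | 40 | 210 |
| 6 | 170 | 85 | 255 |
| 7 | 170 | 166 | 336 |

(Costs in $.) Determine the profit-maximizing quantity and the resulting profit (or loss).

Compute π = P·y − TC at each output: y=0: -170; y=1: -188; y=2: -186; y=3: -183; y=4: -180; y=5: -180; y=6: -219; y=7: -294.
Profit is highest at y = 0. Equivalently, the lowest AVC in the table is 40/5 ≈ $8 at y = 5, and P = $6 falls below it — price never covers variable cost, so the firm shuts down and loses only its fixed cost.

y = 0 (shut down); profit = -$170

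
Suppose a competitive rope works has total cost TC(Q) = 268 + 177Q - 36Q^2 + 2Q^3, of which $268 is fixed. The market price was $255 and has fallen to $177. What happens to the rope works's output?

AVC = 177 - 36Q + 2Q^2, minimized at Q = 9 where min AVC = $15. MC = 177 - 72Q + 6Q^2.
With P = $255 above the shutdown price, P = MC gives Q = 13.
At P = $177 ≥ min AVC, set P = MC: Q = 12. The firm stays open but cuts output.

Output falls from 13 to 12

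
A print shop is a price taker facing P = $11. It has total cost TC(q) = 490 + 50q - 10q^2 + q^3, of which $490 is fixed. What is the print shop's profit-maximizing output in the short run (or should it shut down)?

Shut down

From TC, MC = TC'(q) = 50 - 20q + 3q^2 and AVC = VC/q = 50 - 10q + q^2.
AVC is minimized where dAVC/dq = -10 + 2q = 0, at q = 5; min AVC = 50 - 10·5 + 5^2 = $25.
With P < min AVC ($11 < $25), every unit sold adds to the loss.
Shutting down limits the loss to fixed cost, $490.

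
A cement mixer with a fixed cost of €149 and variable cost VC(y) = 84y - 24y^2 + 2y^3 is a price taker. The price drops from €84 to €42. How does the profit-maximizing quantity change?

AVC = 84 - 24y + 2y^2, minimized at y = 6 where min AVC = €12. MC = 84 - 48y + 6y^2.
At P = €84 ≥ min AVC, set P = MC on the rising branch: y = 8.
At P = €42 ≥ min AVC, set P = MC: y = 7. The firm stays open but cuts output.

Output falls from 8 to 7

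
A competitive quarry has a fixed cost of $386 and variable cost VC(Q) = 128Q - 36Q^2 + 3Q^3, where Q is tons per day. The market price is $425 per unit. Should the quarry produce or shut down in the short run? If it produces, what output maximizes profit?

Variable cost is VC = 128Q - 36Q^2 + 3Q^3, so AVC = VC/Q = 128 - 36Q + 3Q^2 and MC = dTC/dQ = 128 - 72Q + 9Q^2.
AVC is minimized where dAVC/dQ = -36 + 6Q = 0, at Q = 6; min AVC = 128 - 36·6 + 3·6^2 = $20.
Since P = $425 ≥ min AVC = $20, price covers variable cost and the firm should produce.
Set P = MC: 425 = 128 - 72Q + 9Q^2 → -297 - 72Q + 9Q^2 = 0. The roots are Q = -3 and Q = 11; the profit-maximizing output is on the rising part of MC, so Q* = 11.
Check: AVC at Q = 11 is $95 ≤ P, so revenue covers variable cost.
Profit = P·Q − TC = 425·11 − 1431 = $3244.

Produce at Q = 11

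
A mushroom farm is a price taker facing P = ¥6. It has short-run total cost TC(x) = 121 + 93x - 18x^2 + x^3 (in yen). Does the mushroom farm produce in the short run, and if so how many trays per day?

Variable cost is VC = 93x - 18x^2 + x^3, so AVC = VC/x = 93 - 18x + x^2 and MC = dTC/dx = 93 - 36x + 3x^2.
AVC is minimized where dAVC/dx = -18 + 2x = 0, at x = 9; min AVC = 93 - 18·9 + 9^2 = ¥12.
P = ¥6 lies below min AVC = ¥12; no output level covers variable cost.
Shutting down limits the loss to fixed cost, ¥121.

Shut down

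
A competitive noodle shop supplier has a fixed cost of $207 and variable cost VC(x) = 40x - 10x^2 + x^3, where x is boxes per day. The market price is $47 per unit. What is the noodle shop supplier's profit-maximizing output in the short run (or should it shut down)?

Strip out fixed cost: VC = 40x - 10x^2 + x^3. Then AVC = 40 - 10x + x^2 and MC = 40 - 20x + 3x^2.
AVC hits its minimum where MC = AVC, at x = 5, giving min AVC = 40 - 10·5 + 5^2 = $15.
Since P = $47 ≥ min AVC = $15, price covers variable cost and the firm should produce.
Solving P = MC: -7 - 20x + 3x^2 = 0 ⇒ x = -1/3 or 7. On the upward-sloping branch, x* = 7.
Check: AVC at x = 7 is $19 ≤ P, so revenue covers variable cost.
Profit = P·x − TC = 47·7 − 340 = -$11, a loss, but smaller than the $207 fixed cost the firm would lose by shutting down.

Produce at x = 7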